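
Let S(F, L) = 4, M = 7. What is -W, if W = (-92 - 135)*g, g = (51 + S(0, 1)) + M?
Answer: 14074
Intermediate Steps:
g = 62 (g = (51 + 4) + 7 = 55 + 7 = 62)
W = -14074 (W = (-92 - 135)*62 = -227*62 = -14074)
-W = -1*(-14074) = 14074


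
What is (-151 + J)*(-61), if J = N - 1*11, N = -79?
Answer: 14701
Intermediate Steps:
J = -90 (J = -79 - 1*11 = -79 - 11 = -90)
(-151 + J)*(-61) = (-151 - 90)*(-61) = -241*(-61) = 14701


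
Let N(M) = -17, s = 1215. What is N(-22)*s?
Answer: -20655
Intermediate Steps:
N(-22)*s = -17*1215 = -20655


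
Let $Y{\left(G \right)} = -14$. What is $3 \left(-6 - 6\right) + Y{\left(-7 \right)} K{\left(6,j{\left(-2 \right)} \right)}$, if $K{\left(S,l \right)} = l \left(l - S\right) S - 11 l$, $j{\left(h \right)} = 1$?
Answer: $538$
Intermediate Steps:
$K{\left(S,l \right)} = - 11 l + S l \left(l - S\right)$ ($K{\left(S,l \right)} = S l \left(l - S\right) - 11 l = - 11 l + S l \left(l - S\right)$)
$3 \left(-6 - 6\right) + Y{\left(-7 \right)} K{\left(6,j{\left(-2 \right)} \right)} = 3 \left(-6 - 6\right) - 14 \cdot 1 \left(-11 - 6^{2} + 6 \cdot 1\right) = 3 \left(-12\right) - 14 \cdot 1 \left(-11 - 36 + 6\right) = -36 - 14 \cdot 1 \left(-11 - 36 + 6\right) = -36 - 14 \cdot 1 \left(-41\right) = -36 - -574 = -36 + 574 = 538$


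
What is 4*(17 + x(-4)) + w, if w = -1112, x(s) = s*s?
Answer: -980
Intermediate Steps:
x(s) = s**2
4*(17 + x(-4)) + w = 4*(17 + (-4)**2) - 1112 = 4*(17 + 16) - 1112 = 4*33 - 1112 = 132 - 1112 = -980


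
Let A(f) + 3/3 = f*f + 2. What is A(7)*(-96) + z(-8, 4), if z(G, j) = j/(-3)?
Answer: -14404/3 ≈ -4801.3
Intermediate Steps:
z(G, j) = -j/3 (z(G, j) = j*(-1/3) = -j/3)
A(f) = 1 + f**2 (A(f) = -1 + (f*f + 2) = -1 + (f**2 + 2) = -1 + (2 + f**2) = 1 + f**2)
A(7)*(-96) + z(-8, 4) = (1 + 7**2)*(-96) - 1/3*4 = (1 + 49)*(-96) - 4/3 = 50*(-96) - 4/3 = -4800 - 4/3 = -14404/3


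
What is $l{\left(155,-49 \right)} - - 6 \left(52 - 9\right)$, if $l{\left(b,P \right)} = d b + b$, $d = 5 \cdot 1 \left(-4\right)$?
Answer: $-2687$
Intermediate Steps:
$d = -20$ ($d = 5 \left(-4\right) = -20$)
$l{\left(b,P \right)} = - 19 b$ ($l{\left(b,P \right)} = - 20 b + b = - 19 b$)
$l{\left(155,-49 \right)} - - 6 \left(52 - 9\right) = \left(-19\right) 155 - - 6 \left(52 - 9\right) = -2945 - \left(-6\right) 43 = -2945 - -258 = -2945 + 258 = -2687$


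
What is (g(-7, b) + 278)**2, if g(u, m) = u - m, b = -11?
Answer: 79524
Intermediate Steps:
(g(-7, b) + 278)**2 = ((-7 - 1*(-11)) + 278)**2 = ((-7 + 11) + 278)**2 = (4 + 278)**2 = 282**2 = 79524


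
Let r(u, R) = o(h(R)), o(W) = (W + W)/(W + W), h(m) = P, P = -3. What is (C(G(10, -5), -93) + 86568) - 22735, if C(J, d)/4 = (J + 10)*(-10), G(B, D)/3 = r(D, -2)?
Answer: 63313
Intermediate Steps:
h(m) = -3
o(W) = 1 (o(W) = (2*W)/((2*W)) = (2*W)*(1/(2*W)) = 1)
r(u, R) = 1
G(B, D) = 3 (G(B, D) = 3*1 = 3)
C(J, d) = -400 - 40*J (C(J, d) = 4*((J + 10)*(-10)) = 4*((10 + J)*(-10)) = 4*(-100 - 10*J) = -400 - 40*J)
(C(G(10, -5), -93) + 86568) - 22735 = ((-400 - 40*3) + 86568) - 22735 = ((-400 - 120) + 86568) - 22735 = (-520 + 86568) - 22735 = 86048 - 22735 = 63313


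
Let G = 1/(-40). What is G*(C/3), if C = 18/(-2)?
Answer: 3/40 ≈ 0.075000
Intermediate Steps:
C = -9 (C = 18*(-½) = -9)
G = -1/40 ≈ -0.025000
G*(C/3) = -(-9)/(40*3) = -1/40*(-3) = 3/40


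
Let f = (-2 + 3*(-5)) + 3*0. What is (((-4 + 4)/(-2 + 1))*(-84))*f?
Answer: 0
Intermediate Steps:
f = -17 (f = (-2 - 15) + 0 = -17 + 0 = -17)
(((-4 + 4)/(-2 + 1))*(-84))*f = (((-4 + 4)/(-2 + 1))*(-84))*(-17) = ((0/(-1))*(-84))*(-17) = ((0*(-1))*(-84))*(-17) = (0*(-84))*(-17) = 0*(-17) = 0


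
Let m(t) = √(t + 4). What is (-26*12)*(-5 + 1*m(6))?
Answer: 1560 - 312*√10 ≈ 573.37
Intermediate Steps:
m(t) = √(4 + t)
(-26*12)*(-5 + 1*m(6)) = (-26*12)*(-5 + 1*√(4 + 6)) = -312*(-5 + 1*√10) = -312*(-5 + √10) = 1560 - 312*√10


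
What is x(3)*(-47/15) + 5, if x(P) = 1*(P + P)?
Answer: -69/5 ≈ -13.800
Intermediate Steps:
x(P) = 2*P (x(P) = 1*(2*P) = 2*P)
x(3)*(-47/15) + 5 = (2*3)*(-47/15) + 5 = 6*(-47*1/15) + 5 = 6*(-47/15) + 5 = -94/5 + 5 = -69/5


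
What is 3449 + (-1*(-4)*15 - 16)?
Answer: 3493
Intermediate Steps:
3449 + (-1*(-4)*15 - 16) = 3449 + (4*15 - 16) = 3449 + (60 - 16) = 3449 + 44 = 3493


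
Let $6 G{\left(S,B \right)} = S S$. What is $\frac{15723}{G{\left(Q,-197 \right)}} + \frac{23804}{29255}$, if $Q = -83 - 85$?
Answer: $\frac{190650127}{45871840} \approx 4.1561$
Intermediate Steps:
$Q = -168$ ($Q = -83 - 85 = -168$)
$G{\left(S,B \right)} = \frac{S^{2}}{6}$ ($G{\left(S,B \right)} = \frac{S S}{6} = \frac{S^{2}}{6}$)
$\frac{15723}{G{\left(Q,-197 \right)}} + \frac{23804}{29255} = \frac{15723}{\frac{1}{6} \left(-168\right)^{2}} + \frac{23804}{29255} = \frac{15723}{\frac{1}{6} \cdot 28224} + 23804 \cdot \frac{1}{29255} = \frac{15723}{4704} + \frac{23804}{29255} = 15723 \cdot \frac{1}{4704} + \frac{23804}{29255} = \frac{5241}{1568} + \frac{23804}{29255} = \frac{190650127}{45871840}$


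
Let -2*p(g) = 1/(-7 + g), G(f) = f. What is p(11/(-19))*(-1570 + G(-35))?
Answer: -10165/96 ≈ -105.89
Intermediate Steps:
p(g) = -1/(2*(-7 + g))
p(11/(-19))*(-1570 + G(-35)) = (-1/(-14 + 2*(11/(-19))))*(-1570 - 35) = -1/(-14 + 2*(11*(-1/19)))*(-1605) = -1/(-14 + 2*(-11/19))*(-1605) = -1/(-14 - 22/19)*(-1605) = -1/(-288/19)*(-1605) = -1*(-19/288)*(-1605) = (19/288)*(-1605) = -10165/96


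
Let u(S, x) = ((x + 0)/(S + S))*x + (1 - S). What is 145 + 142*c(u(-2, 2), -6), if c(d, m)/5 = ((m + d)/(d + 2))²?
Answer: 855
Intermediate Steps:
u(S, x) = 1 - S + x²/(2*S) (u(S, x) = (x/((2*S)))*x + (1 - S) = (x*(1/(2*S)))*x + (1 - S) = (x/(2*S))*x + (1 - S) = x²/(2*S) + (1 - S) = 1 - S + x²/(2*S))
c(d, m) = 5*(d + m)²/(2 + d)² (c(d, m) = 5*((m + d)/(d + 2))² = 5*((d + m)/(2 + d))² = 5*((d + m)²/(2 + d)²) = 5*(d + m)²/(2 + d)²)
145 + 142*c(u(-2, 2), -6) = 145 + 142*(5*((1 - 1*(-2) + (½)*2²/(-2)) - 6)²/(2 + (1 - 1*(-2) + (½)*2²/(-2)))²) = 145 + 142*(5*((1 + 2 + (½)*(-½)*4) - 6)²/(2 + (1 + 2 + (½)*(-½)*4))²) = 145 + 142*(5*((1 + 2 - 1) - 6)²/(2 + (1 + 2 - 1))²) = 145 + 142*(5*(2 - 6)²/(2 + 2)²) = 145 + 142*(5*(-4)²/4²) = 145 + 142*(5*(1/16)*16) = 145 + 142*5 = 145 + 710 = 855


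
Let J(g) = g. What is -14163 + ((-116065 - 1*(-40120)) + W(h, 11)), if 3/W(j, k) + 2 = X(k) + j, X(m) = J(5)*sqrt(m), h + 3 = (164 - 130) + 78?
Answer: -1006866471/11174 - 15*sqrt(11)/11174 ≈ -90108.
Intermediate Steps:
h = 109 (h = -3 + ((164 - 130) + 78) = -3 + (34 + 78) = -3 + 112 = 109)
X(m) = 5*sqrt(m)
W(j, k) = 3/(-2 + j + 5*sqrt(k)) (W(j, k) = 3/(-2 + (5*sqrt(k) + j)) = 3/(-2 + (j + 5*sqrt(k))) = 3/(-2 + j + 5*sqrt(k)))
-14163 + ((-116065 - 1*(-40120)) + W(h, 11)) = -14163 + ((-116065 - 1*(-40120)) + 3/(-2 + 109 + 5*sqrt(11))) = -14163 + ((-116065 + 40120) + 3/(107 + 5*sqrt(11))) = -14163 + (-75945 + 3/(107 + 5*sqrt(11))) = -90108 + 3/(107 + 5*sqrt(11))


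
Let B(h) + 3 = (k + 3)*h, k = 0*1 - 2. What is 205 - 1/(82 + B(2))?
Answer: 16604/81 ≈ 204.99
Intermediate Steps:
k = -2 (k = 0 - 2 = -2)
B(h) = -3 + h (B(h) = -3 + (-2 + 3)*h = -3 + 1*h = -3 + h)
205 - 1/(82 + B(2)) = 205 - 1/(82 + (-3 + 2)) = 205 - 1/(82 - 1) = 205 - 1/81 = 16604/81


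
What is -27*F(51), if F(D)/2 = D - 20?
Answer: -1674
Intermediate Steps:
F(D) = -40 + 2*D (F(D) = 2*(D - 20) = 2*(-20 + D) = -40 + 2*D)
-27*F(51) = -27*(-40 + 2*51) = -27*(-40 + 102) = -27*62 = -1674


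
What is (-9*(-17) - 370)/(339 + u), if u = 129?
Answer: -217/468 ≈ -0.46368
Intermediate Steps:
(-9*(-17) - 370)/(339 + u) = (-9*(-17) - 370)/(339 + 129) = (153 - 370)/468 = -217*1/468 = -217/468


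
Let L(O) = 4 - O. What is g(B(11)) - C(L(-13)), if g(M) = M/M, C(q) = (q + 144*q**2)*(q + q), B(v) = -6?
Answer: -1415521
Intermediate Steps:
C(q) = 2*q*(q + 144*q**2) (C(q) = (q + 144*q**2)*(2*q) = 2*q*(q + 144*q**2))
g(M) = 1
g(B(11)) - C(L(-13)) = 1 - (4 - 1*(-13))**2*(2 + 288*(4 - 1*(-13))) = 1 - (4 + 13)**2*(2 + 288*(4 + 13)) = 1 - 17**2*(2 + 288*17) = 1 - 289*(2 + 4896) = 1 - 289*4898 = 1 - 1*1415522 = 1 - 1415522 = -1415521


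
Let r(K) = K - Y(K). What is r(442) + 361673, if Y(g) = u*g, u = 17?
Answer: 354601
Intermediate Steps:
Y(g) = 17*g
r(K) = -16*K (r(K) = K - 17*K = -16*K)
r(442) + 361673 = -16*442 + 361673 = -7072 + 361673 = 354601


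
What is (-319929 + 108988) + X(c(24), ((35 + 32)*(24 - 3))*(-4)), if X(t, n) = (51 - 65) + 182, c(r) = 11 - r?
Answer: -210773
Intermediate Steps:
X(t, n) = 168 (X(t, n) = -14 + 182 = 168)
(-319929 + 108988) + X(c(24), ((35 + 32)*(24 - 3))*(-4)) = (-319929 + 108988) + 168 = -210941 + 168 = -210773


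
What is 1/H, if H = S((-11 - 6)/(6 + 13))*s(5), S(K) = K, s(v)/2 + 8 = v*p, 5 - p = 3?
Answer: -19/68 ≈ -0.27941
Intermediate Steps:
p = 2 (p = 5 - 1*3 = 5 - 3 = 2)
s(v) = -16 + 4*v (s(v) = -16 + 2*(v*2) = -16 + 2*(2*v) = -16 + 4*v)
H = -68/19 (H = ((-11 - 6)/(6 + 13))*(-16 + 4*5) = (-17/19)*(-16 + 20) = -17*1/19*4 = -17/19*4 = -68/19 ≈ -3.5789)
1/H = 1/(-68/19) = -19/68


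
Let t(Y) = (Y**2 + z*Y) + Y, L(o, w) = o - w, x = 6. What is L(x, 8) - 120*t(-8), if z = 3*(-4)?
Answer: -18242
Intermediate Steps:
z = -12
t(Y) = Y**2 - 11*Y (t(Y) = (Y**2 - 12*Y) + Y = Y**2 - 11*Y)
L(x, 8) - 120*t(-8) = (6 - 1*8) - (-960)*(-11 - 8) = (6 - 8) - (-960)*(-19) = -2 - 120*152 = -2 - 18240 = -18242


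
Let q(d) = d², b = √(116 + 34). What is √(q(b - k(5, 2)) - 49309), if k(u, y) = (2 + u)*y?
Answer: I*√(48963 + 140*√6) ≈ 222.05*I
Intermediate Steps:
b = 5*√6 (b = √150 = 5*√6 ≈ 12.247)
k(u, y) = y*(2 + u)
√(q(b - k(5, 2)) - 49309) = √((5*√6 - 2*(2 + 5))² - 49309) = √((5*√6 - 2*7)² - 49309) = √((5*√6 - 1*14)² - 49309) = √((5*√6 - 14)² - 49309) = √((-14 + 5*√6)² - 49309) = √(-49309 + (-14 + 5*√6)²)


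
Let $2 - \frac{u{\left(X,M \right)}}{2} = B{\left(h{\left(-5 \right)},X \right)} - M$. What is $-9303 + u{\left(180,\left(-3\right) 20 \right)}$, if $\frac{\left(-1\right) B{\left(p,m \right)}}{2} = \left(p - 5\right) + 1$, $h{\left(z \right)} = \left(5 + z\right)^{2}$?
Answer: $-9435$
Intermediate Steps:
$B{\left(p,m \right)} = 8 - 2 p$ ($B{\left(p,m \right)} = - 2 \left(\left(p - 5\right) + 1\right) = - 2 \left(\left(-5 + p\right) + 1\right) = - 2 \left(-4 + p\right) = 8 - 2 p$)
$u{\left(X,M \right)} = -12 + 2 M$ ($u{\left(X,M \right)} = 4 - 2 \left(\left(8 - 2 \left(5 - 5\right)^{2}\right) - M\right) = 4 - 2 \left(\left(8 - 2 \cdot 0^{2}\right) - M\right) = 4 - 2 \left(\left(8 - 0\right) - M\right) = 4 - 2 \left(\left(8 + 0\right) - M\right) = 4 - 2 \left(8 - M\right) = 4 + \left(-16 + 2 M\right) = -12 + 2 M$)
$-9303 + u{\left(180,\left(-3\right) 20 \right)} = -9303 + \left(-12 + 2 \left(\left(-3\right) 20\right)\right) = -9303 + \left(-12 + 2 \left(-60\right)\right) = -9303 - 132 = -9435$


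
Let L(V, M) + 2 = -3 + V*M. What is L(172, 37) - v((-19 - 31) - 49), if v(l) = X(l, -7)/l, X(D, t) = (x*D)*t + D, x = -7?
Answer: 6309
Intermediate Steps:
L(V, M) = -5 + M*V (L(V, M) = -2 + (-3 + V*M) = -2 + (-3 + M*V) = -5 + M*V)
X(D, t) = D - 7*D*t (X(D, t) = (-7*D)*t + D = -7*D*t + D = D - 7*D*t)
v(l) = 50 (v(l) = (l*(1 - 7*(-7)))/l = (l*(1 + 49))/l = (l*50)/l = (50*l)/l = 50)
L(172, 37) - v((-19 - 31) - 49) = (-5 + 37*172) - 1*50 = (-5 + 6364) - 50 = 6359 - 50 = 6309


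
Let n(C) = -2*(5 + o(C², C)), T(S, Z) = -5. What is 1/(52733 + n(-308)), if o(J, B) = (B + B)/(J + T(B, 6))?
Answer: 94859/5001252289 ≈ 1.8967e-5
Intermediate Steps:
o(J, B) = 2*B/(-5 + J) (o(J, B) = (B + B)/(J - 5) = (2*B)/(-5 + J) = 2*B/(-5 + J))
n(C) = -10 - 4*C/(-5 + C²) (n(C) = -2*(5 + 2*C/(-5 + C²)) = -10 - 4*C/(-5 + C²))
1/(52733 + n(-308)) = 1/(52733 + 2*(25 - 5*(-308)² - 2*(-308))/(-5 + (-308)²)) = 1/(52733 + 2*(25 - 5*94864 + 616)/(-5 + 94864)) = 1/(52733 + 2*(25 - 474320 + 616)/94859) = 1/(52733 + 2*(1/94859)*(-473679)) = 1/(52733 - 947358/94859) = 1/(5001252289/94859) = 94859/5001252289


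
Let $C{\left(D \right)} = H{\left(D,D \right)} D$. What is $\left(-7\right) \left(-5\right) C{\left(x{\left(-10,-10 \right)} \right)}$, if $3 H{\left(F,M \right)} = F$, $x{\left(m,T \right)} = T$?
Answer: $\frac{3500}{3} \approx 1166.7$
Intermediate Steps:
$H{\left(F,M \right)} = \frac{F}{3}$
$C{\left(D \right)} = \frac{D^{2}}{3}$ ($C{\left(D \right)} = \frac{D}{3} D = \frac{D^{2}}{3}$)
$\left(-7\right) \left(-5\right) C{\left(x{\left(-10,-10 \right)} \right)} = \left(-7\right) \left(-5\right) \frac{\left(-10\right)^{2}}{3} = 35 \cdot \frac{1}{3} \cdot 100 = 35 \cdot \frac{100}{3} = \frac{3500}{3}$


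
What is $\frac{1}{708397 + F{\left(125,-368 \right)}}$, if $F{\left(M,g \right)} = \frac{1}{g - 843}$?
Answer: $\frac{1211}{857868766} \approx 1.4116 \cdot 10^{-6}$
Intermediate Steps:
$F{\left(M,g \right)} = \frac{1}{-843 + g}$
$\frac{1}{708397 + F{\left(125,-368 \right)}} = \frac{1}{708397 + \frac{1}{-843 - 368}} = \frac{1}{708397 + \frac{1}{-1211}} = \frac{1}{708397 - \frac{1}{1211}} = \frac{1}{\frac{857868766}{1211}} = \frac{1211}{857868766}$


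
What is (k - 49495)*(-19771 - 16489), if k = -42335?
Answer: 3329755800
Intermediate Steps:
(k - 49495)*(-19771 - 16489) = (-42335 - 49495)*(-19771 - 16489) = -91830*(-36260) = 3329755800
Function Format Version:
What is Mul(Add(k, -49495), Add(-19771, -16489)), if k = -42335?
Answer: 3329755800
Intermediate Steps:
Mul(Add(k, -49495), Add(-19771, -16489)) = Mul(Add(-42335, -49495), Add(-19771, -16489)) = Mul(-91830, -36260) = 3329755800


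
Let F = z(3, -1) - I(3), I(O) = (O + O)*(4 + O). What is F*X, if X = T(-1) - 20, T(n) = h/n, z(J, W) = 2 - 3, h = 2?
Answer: 946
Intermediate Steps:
z(J, W) = -1
T(n) = 2/n
X = -22 (X = 2/(-1) - 20 = 2*(-1) - 20 = -2 - 20 = -22)
I(O) = 2*O*(4 + O) (I(O) = (2*O)*(4 + O) = 2*O*(4 + O))
F = -43 (F = -1 - 2*3*(4 + 3) = -1 - 2*3*7 = -1 - 1*42 = -1 - 42 = -43)
F*X = -43*(-22) = 946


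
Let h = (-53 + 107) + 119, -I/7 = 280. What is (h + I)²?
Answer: 3193369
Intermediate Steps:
I = -1960 (I = -7*280 = -1960)
h = 173 (h = 54 + 119 = 173)
(h + I)² = (173 - 1960)² = (-1787)² = 3193369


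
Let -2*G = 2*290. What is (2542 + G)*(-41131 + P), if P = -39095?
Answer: -180668952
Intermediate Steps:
G = -290 ≈ -290.00
(2542 + G)*(-41131 + P) = (2542 - 290)*(-41131 - 39095) = 2252*(-80226) = -180668952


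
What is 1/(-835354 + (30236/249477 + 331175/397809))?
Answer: -33081398631/27634647122434241 ≈ -1.1971e-6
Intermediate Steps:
1/(-835354 + (30236/249477 + 331175/397809)) = 1/(-835354 + 31549566133/33081398631) = 1/(-27634647122434241/33081398631) = -33081398631/27634647122434241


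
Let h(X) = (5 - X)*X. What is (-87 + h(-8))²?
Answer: 36481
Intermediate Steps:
h(X) = X*(5 - X)
(-87 + h(-8))² = (-87 - 8*(5 - 1*(-8)))² = (-87 - 8*(5 + 8))² = (-87 - 8*13)² = (-87 - 104)² = (-191)² = 36481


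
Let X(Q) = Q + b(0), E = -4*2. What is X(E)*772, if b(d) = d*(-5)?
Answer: -6176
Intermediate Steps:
b(d) = -5*d
E = -8
X(Q) = Q (X(Q) = Q - 5*0 = Q + 0 = Q)
X(E)*772 = -8*772 = -6176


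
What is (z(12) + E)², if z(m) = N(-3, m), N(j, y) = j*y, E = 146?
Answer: 12100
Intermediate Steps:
z(m) = -3*m
(z(12) + E)² = (-3*12 + 146)² = (-36 + 146)² = 110² = 12100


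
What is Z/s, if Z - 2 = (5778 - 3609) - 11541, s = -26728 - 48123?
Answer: 9370/74851 ≈ 0.12518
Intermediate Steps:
s = -74851
Z = -9370 (Z = 2 + ((5778 - 3609) - 11541) = 2 + (2169 - 11541) = 2 - 9372 = -9370)
Z/s = -9370/(-74851) = -9370*(-1/74851) = 9370/74851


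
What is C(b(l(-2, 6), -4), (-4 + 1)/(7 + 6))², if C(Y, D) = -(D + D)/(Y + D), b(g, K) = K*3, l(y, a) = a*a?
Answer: 4/2809 ≈ 0.0014240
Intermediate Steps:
l(y, a) = a²
b(g, K) = 3*K
C(Y, D) = -2*D/(D + Y)
C(b(l(-2, 6), -4), (-4 + 1)/(7 + 6))² = (-2*(-4 + 1)/(7 + 6)/((-4 + 1)/(7 + 6) + 3*(-4)))² = (-2*(-3/13)/(-3/13 - 12))² = (-2*(-3/13)/(-159/13))² = (-2*(-3/13)*(-13/159))² = (-2/53)² = 4/2809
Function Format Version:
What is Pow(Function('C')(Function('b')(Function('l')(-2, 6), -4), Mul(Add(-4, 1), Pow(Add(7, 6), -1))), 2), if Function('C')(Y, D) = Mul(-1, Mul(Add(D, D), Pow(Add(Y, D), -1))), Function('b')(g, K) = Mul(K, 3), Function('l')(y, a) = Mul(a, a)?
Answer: Rational(4, 2809) ≈ 0.0014240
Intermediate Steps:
Function('l')(y, a) = Pow(a, 2)
Function('b')(g, K) = Mul(3, K)
Function('C')(Y, D) = Mul(-2, D, Pow(Add(D, Y), -1)) (Function('C')(Y, D) = Mul(-1, Mul(Mul(2, D), Pow(Add(D, Y), -1))) = Mul(-1, Mul(2, D, Pow(Add(D, Y), -1))) = Mul(-2, D, Pow(Add(D, Y), -1)))
Pow(Function('C')(Function('b')(Function('l')(-2, 6), -4), Mul(Add(-4, 1), Pow(Add(7, 6), -1))), 2) = Pow(Mul(-2, Mul(Add(-4, 1), Pow(Add(7, 6), -1)), Pow(Add(Mul(Add(-4, 1), Pow(Add(7, 6), -1)), Mul(3, -4)), -1)), 2) = Pow(Mul(-2, Mul(-3, Pow(13, -1)), Pow(Add(Mul(-3, Pow(13, -1)), -12), -1)), 2) = Pow(Mul(-2, Mul(-3, Rational(1, 13)), Pow(Add(Mul(-3, Rational(1, 13)), -12), -1)), 2) = Pow(Mul(-2, Rational(-3, 13), Pow(Add(Rational(-3, 13), -12), -1)), 2) = Pow(Mul(-2, Rational(-3, 13), Pow(Rational(-159, 13), -1)), 2) = Pow(Mul(-2, Rational(-3, 13), Rational(-13, 159)), 2) = Pow(Rational(-2, 53), 2) = Rational(4, 2809)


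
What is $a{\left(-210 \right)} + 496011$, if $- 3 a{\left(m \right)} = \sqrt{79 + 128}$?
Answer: $496011 - \sqrt{23} \approx 4.9601 \cdot 10^{5}$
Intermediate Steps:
$a{\left(m \right)} = - \sqrt{23}$ ($a{\left(m \right)} = - \frac{\sqrt{79 + 128}}{3} = - \frac{\sqrt{207}}{3} = - \frac{3 \sqrt{23}}{3} = - \sqrt{23}$)
$a{\left(-210 \right)} + 496011 = - \sqrt{23} + 496011 = 496011 - \sqrt{23}$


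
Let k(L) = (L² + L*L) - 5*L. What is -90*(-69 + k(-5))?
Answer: -540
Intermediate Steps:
k(L) = -5*L + 2*L² (k(L) = (L² + L²) - 5*L = 2*L² - 5*L = -5*L + 2*L²)
-90*(-69 + k(-5)) = -90*(-69 - 5*(-5 + 2*(-5))) = -90*(-69 - 5*(-5 - 10)) = -90*(-69 - 5*(-15)) = -90*(-69 + 75) = -90*6 = -540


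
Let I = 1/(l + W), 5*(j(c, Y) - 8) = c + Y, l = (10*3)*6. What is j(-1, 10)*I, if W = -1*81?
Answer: 49/495 ≈ 0.098990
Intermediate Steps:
l = 180 (l = 30*6 = 180)
j(c, Y) = 8 + Y/5 + c/5 (j(c, Y) = 8 + (c + Y)/5 = 8 + (Y + c)/5 = 8 + (Y/5 + c/5) = 8 + Y/5 + c/5)
W = -81
I = 1/99 (I = 1/(180 - 81) = 1/99 ≈ 0.010101)
j(-1, 10)*I = (8 + (⅕)*10 + (⅕)*(-1))*(1/99) = (8 + 2 - ⅕)*(1/99) = (49/5)*(1/99) = 49/495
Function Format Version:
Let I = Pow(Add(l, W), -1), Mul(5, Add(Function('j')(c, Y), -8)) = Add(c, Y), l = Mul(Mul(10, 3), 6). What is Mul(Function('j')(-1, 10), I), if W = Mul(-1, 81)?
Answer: Rational(49, 495) ≈ 0.098990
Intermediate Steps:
l = 180 (l = Mul(30, 6) = 180)
Function('j')(c, Y) = Add(8, Mul(Rational(1, 5), Y), Mul(Rational(1, 5), c)) (Function('j')(c, Y) = Add(8, Mul(Rational(1, 5), Add(c, Y))) = Add(8, Mul(Rational(1, 5), Add(Y, c))) = Add(8, Add(Mul(Rational(1, 5), Y), Mul(Rational(1, 5), c))) = Add(8, Mul(Rational(1, 5), Y), Mul(Rational(1, 5), c)))
W = -81
I = Rational(1, 99) (I = Pow(Add(180, -81), -1) = Pow(99, -1) = Rational(1, 99) ≈ 0.010101)
Mul(Function('j')(-1, 10), I) = Mul(Add(8, Mul(Rational(1, 5), 10), Mul(Rational(1, 5), -1)), Rational(1, 99)) = Mul(Add(8, 2, Rational(-1, 5)), Rational(1, 99)) = Mul(Rational(49, 5), Rational(1, 99)) = Rational(49, 495)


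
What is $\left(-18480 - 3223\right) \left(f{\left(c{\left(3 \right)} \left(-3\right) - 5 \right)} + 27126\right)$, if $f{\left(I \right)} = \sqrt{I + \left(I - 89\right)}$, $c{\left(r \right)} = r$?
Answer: $-588715578 - 65109 i \sqrt{13} \approx -5.8872 \cdot 10^{8} - 2.3475 \cdot 10^{5} i$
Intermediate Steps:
$f{\left(I \right)} = \sqrt{-89 + 2 I}$ ($f{\left(I \right)} = \sqrt{I + \left(-89 + I\right)} = \sqrt{-89 + 2 I}$)
$\left(-18480 - 3223\right) \left(f{\left(c{\left(3 \right)} \left(-3\right) - 5 \right)} + 27126\right) = \left(-18480 - 3223\right) \left(\sqrt{-89 + 2 \left(3 \left(-3\right) - 5\right)} + 27126\right) = - 21703 \left(\sqrt{-89 + 2 \left(-9 - 5\right)} + 27126\right) = - 21703 \left(\sqrt{-89 + 2 \left(-14\right)} + 27126\right) = - 21703 \left(\sqrt{-89 - 28} + 27126\right) = - 21703 \left(\sqrt{-117} + 27126\right) = - 21703 \left(3 i \sqrt{13} + 27126\right) = - 21703 \left(27126 + 3 i \sqrt{13}\right) = -588715578 - 65109 i \sqrt{13}$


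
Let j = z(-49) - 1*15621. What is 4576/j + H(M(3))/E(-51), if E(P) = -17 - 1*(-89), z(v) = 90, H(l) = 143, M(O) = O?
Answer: 630487/372744 ≈ 1.6915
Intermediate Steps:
E(P) = 72 (E(P) = -17 + 89 = 72)
j = -15531 (j = 90 - 1*15621 = 90 - 15621 = -15531)
4576/j + H(M(3))/E(-51) = 4576/(-15531) + 143/72 = 4576*(-1/15531) + 143*(1/72) = -4576/15531 + 143/72 = 630487/372744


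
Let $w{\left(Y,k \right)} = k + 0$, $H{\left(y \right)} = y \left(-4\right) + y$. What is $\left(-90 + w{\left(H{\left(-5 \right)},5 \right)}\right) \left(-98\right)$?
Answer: $8330$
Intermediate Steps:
$H{\left(y \right)} = - 3 y$ ($H{\left(y \right)} = - 4 y + y = - 3 y$)
$w{\left(Y,k \right)} = k$
$\left(-90 + w{\left(H{\left(-5 \right)},5 \right)}\right) \left(-98\right) = \left(-90 + 5\right) \left(-98\right) = \left(-85\right) \left(-98\right) = 8330$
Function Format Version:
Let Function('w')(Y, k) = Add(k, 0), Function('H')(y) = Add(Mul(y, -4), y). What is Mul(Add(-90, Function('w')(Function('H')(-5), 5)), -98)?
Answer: 8330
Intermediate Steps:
Function('H')(y) = Mul(-3, y) (Function('H')(y) = Add(Mul(-4, y), y) = Mul(-3, y))
Function('w')(Y, k) = k
Mul(Add(-90, Function('w')(Function('H')(-5), 5)), -98) = Mul(Add(-90, 5), -98) = Mul(-85, -98) = 8330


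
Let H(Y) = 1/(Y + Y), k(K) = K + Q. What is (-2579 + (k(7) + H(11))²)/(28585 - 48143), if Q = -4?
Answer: 1243747/9466072 ≈ 0.13139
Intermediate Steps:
k(K) = -4 + K (k(K) = K - 4 = -4 + K)
H(Y) = 1/(2*Y)
(-2579 + (k(7) + H(11))²)/(28585 - 48143) = (-2579 + ((-4 + 7) + (½)/11)²)/(28585 - 48143) = (-2579 + (3 + (½)*(1/11))²)/(-19558) = (-2579 + (3 + 1/22)²)*(-1/19558) = (-2579 + (67/22)²)*(-1/19558) = (-2579 + 4489/484)*(-1/19558) = -1243747/484*(-1/19558) = 1243747/9466072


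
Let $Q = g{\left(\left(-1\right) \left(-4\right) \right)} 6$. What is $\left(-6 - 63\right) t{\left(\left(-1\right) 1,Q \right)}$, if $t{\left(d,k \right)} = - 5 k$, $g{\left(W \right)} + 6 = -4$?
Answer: $-20700$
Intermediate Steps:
$g{\left(W \right)} = -10$ ($g{\left(W \right)} = -6 - 4 = -10$)
$Q = -60$ ($Q = \left(-10\right) 6 = -60$)
$\left(-6 - 63\right) t{\left(\left(-1\right) 1,Q \right)} = \left(-6 - 63\right) \left(\left(-5\right) \left(-60\right)\right) = \left(-6 - 63\right) 300 = \left(-69\right) 300 = -20700$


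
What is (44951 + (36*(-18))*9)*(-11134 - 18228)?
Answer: -1148612078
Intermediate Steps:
(44951 + (36*(-18))*9)*(-11134 - 18228) = (44951 - 648*9)*(-29362) = (44951 - 5832)*(-29362) = 39119*(-29362) = -1148612078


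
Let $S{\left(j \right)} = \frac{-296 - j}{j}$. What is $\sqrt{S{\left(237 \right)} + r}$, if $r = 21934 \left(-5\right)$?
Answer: $\frac{i \sqrt{6160180551}}{237} \approx 331.17 i$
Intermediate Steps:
$S{\left(j \right)} = \frac{-296 - j}{j}$
$r = -109670$
$\sqrt{S{\left(237 \right)} + r} = \sqrt{\frac{-296 - 237}{237} - 109670} = \sqrt{\frac{1}{237} \left(-533\right) - 109670} = \sqrt{- \frac{533}{237} - 109670} = \sqrt{- \frac{25992323}{237}} = \frac{i \sqrt{6160180551}}{237}$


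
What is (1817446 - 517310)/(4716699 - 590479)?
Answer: 325034/1031555 ≈ 0.31509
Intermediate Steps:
(1817446 - 517310)/(4716699 - 590479) = 1300136/4126220 = 1300136*(1/4126220) = 325034/1031555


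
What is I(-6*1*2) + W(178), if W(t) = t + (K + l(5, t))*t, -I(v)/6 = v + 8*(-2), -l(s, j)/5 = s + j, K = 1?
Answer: -162346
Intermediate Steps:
l(s, j) = -5*j - 5*s (l(s, j) = -5*(s + j) = -5*(j + s) = -5*j - 5*s)
I(v) = 96 - 6*v (I(v) = -6*(v + 8*(-2)) = -6*(v - 16) = -6*(-16 + v) = 96 - 6*v)
W(t) = t + t*(-24 - 5*t) (W(t) = t + (1 + (-5*t - 5*5))*t = t + (1 + (-5*t - 25))*t = t + (1 + (-25 - 5*t))*t = t + (-24 - 5*t)*t = t + t*(-24 - 5*t))
I(-6*1*2) + W(178) = (96 - 6*(-6*1)*2) - 1*178*(23 + 5*178) = (96 - (-36)*2) - 1*178*(23 + 890) = (96 - 6*(-12)) - 1*178*913 = (96 + 72) - 162514 = 168 - 162514 = -162346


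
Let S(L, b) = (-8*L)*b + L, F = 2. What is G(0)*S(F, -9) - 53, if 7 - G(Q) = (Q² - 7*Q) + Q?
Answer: 969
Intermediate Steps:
S(L, b) = L - 8*L*b (S(L, b) = -8*L*b + L = L - 8*L*b)
G(Q) = 7 - Q² + 6*Q (G(Q) = 7 - ((Q² - 7*Q) + Q) = 7 - (Q² - 6*Q) = 7 + (-Q² + 6*Q) = 7 - Q² + 6*Q)
G(0)*S(F, -9) - 53 = (7 - 1*0² + 6*0)*(2*(1 - 8*(-9))) - 53 = (7 - 1*0 + 0)*(2*(1 + 72)) - 53 = (7 + 0 + 0)*(2*73) - 53 = 7*146 - 53 = 1022 - 53 = 969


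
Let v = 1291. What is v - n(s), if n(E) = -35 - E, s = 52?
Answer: 1378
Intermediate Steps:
v - n(s) = 1291 - (-35 - 1*52) = 1291 - (-35 - 52) = 1291 - 1*(-87) = 1291 + 87 = 1378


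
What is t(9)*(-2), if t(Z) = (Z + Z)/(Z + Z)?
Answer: -2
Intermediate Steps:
t(Z) = 1 (t(Z) = (2*Z)/((2*Z)) = (2*Z)*(1/(2*Z)) = 1)
t(9)*(-2) = 1*(-2) = -2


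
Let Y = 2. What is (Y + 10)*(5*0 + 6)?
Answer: 72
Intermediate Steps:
(Y + 10)*(5*0 + 6) = (2 + 10)*(5*0 + 6) = 12*(0 + 6) = 12*6 = 72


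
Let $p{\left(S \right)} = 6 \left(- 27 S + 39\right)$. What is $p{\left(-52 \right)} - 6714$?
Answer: $1944$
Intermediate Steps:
$p{\left(S \right)} = 234 - 162 S$ ($p{\left(S \right)} = 6 \left(39 - 27 S\right) = 234 - 162 S$)
$p{\left(-52 \right)} - 6714 = \left(234 - -8424\right) - 6714 = \left(234 + 8424\right) - 6714 = 8658 - 6714 = 1944$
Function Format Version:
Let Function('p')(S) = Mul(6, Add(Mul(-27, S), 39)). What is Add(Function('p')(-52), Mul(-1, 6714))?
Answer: 1944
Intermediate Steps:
Function('p')(S) = Add(234, Mul(-162, S)) (Function('p')(S) = Mul(6, Add(39, Mul(-27, S))) = Add(234, Mul(-162, S)))
Add(Function('p')(-52), Mul(-1, 6714)) = Add(Add(234, Mul(-162, -52)), Mul(-1, 6714)) = Add(Add(234, 8424), -6714) = Add(8658, -6714) = 1944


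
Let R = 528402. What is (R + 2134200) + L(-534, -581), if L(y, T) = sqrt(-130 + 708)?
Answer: 2662602 + 17*sqrt(2) ≈ 2.6626e+6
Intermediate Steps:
L(y, T) = 17*sqrt(2) (L(y, T) = sqrt(578) = 17*sqrt(2))
(R + 2134200) + L(-534, -581) = (528402 + 2134200) + 17*sqrt(2) = 2662602 + 17*sqrt(2)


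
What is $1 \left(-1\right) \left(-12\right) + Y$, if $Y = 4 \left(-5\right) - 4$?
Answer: $-12$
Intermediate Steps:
$Y = -24$ ($Y = -20 - 4 = -24$)
$1 \left(-1\right) \left(-12\right) + Y = 1 \left(-1\right) \left(-12\right) - 24 = \left(-1\right) \left(-12\right) - 24 = 12 - 24 = -12$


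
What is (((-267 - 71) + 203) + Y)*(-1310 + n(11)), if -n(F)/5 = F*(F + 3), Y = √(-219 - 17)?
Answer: 280800 - 4160*I*√59 ≈ 2.808e+5 - 31954.0*I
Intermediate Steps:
Y = 2*I*√59 (Y = √(-236) = 2*I*√59 ≈ 15.362*I)
n(F) = -5*F*(3 + F) (n(F) = -5*F*(F + 3) = -5*F*(3 + F))
(((-267 - 71) + 203) + Y)*(-1310 + n(11)) = (((-267 - 71) + 203) + 2*I*√59)*(-1310 - 5*11*(3 + 11)) = ((-338 + 203) + 2*I*√59)*(-1310 - 5*11*14) = (-135 + 2*I*√59)*(-1310 - 770) = (-135 + 2*I*√59)*(-2080) = 280800 - 4160*I*√59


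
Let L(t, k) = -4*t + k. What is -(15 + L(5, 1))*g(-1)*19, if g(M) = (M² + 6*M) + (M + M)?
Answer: -532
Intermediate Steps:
L(t, k) = k - 4*t
g(M) = M² + 8*M (g(M) = (M² + 6*M) + 2*M = M² + 8*M)
-(15 + L(5, 1))*g(-1)*19 = -(15 + (1 - 4*5))*(-(8 - 1))*19 = -(15 + (1 - 20))*(-1*7)*19 = -(15 - 19)*(-7)*19 = -(-4*(-7))*19 = -28*19 = -1*532 = -532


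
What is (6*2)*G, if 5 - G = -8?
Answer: 156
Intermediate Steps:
G = 13 (G = 5 - 1*(-8) = 5 + 8 = 13)
(6*2)*G = (6*2)*13 = 12*13 = 156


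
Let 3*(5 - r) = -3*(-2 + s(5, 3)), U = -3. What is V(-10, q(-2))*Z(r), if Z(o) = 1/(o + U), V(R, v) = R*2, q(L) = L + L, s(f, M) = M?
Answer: -20/3 ≈ -6.6667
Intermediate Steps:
q(L) = 2*L
V(R, v) = 2*R
r = 6 (r = 5 - (-1)*(-2 + 3) = 5 - (-1) = 5 - 1/3*(-3) = 5 + 1 = 6)
Z(o) = 1/(-3 + o) (Z(o) = 1/(o - 3) = 1/(-3 + o))
V(-10, q(-2))*Z(r) = (2*(-10))/(-3 + 6) = -20/3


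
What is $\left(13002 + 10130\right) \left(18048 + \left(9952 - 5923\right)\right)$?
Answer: $510685164$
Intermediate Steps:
$\left(13002 + 10130\right) \left(18048 + \left(9952 - 5923\right)\right) = 23132 \left(18048 + 4029\right) = 23132 \cdot 22077 = 510685164$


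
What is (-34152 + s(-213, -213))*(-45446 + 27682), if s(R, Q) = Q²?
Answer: -199258788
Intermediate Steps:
(-34152 + s(-213, -213))*(-45446 + 27682) = (-34152 + (-213)²)*(-45446 + 27682) = (-34152 + 45369)*(-17764) = 11217*(-17764) = -199258788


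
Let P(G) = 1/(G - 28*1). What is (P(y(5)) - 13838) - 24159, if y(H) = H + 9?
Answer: -531959/14 ≈ -37997.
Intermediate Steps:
y(H) = 9 + H
P(G) = 1/(-28 + G) (P(G) = 1/(G - 28) = 1/(-28 + G))
(P(y(5)) - 13838) - 24159 = (1/(-28 + (9 + 5)) - 13838) - 24159 = (1/(-28 + 14) - 13838) - 24159 = (1/(-14) - 13838) - 24159 = (-1/14 - 13838) - 24159 = -193733/14 - 24159 = -531959/14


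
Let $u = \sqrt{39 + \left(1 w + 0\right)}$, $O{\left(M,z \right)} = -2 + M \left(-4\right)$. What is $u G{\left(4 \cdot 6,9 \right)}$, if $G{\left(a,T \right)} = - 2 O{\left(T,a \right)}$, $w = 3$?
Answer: $76 \sqrt{42} \approx 492.54$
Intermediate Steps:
$O{\left(M,z \right)} = -2 - 4 M$
$G{\left(a,T \right)} = 4 + 8 T$ ($G{\left(a,T \right)} = - 2 \left(-2 - 4 T\right) = 4 + 8 T$)
$u = \sqrt{42}$ ($u = \sqrt{39 + \left(1 \cdot 3 + 0\right)} = \sqrt{39 + \left(3 + 0\right)} = \sqrt{39 + 3} = \sqrt{42} \approx 6.4807$)
$u G{\left(4 \cdot 6,9 \right)} = \sqrt{42} \left(4 + 8 \cdot 9\right) = \sqrt{42} \left(4 + 72\right) = \sqrt{42} \cdot 76 = 76 \sqrt{42}$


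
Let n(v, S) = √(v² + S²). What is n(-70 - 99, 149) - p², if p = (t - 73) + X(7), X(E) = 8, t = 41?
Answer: -576 + √50762 ≈ -350.70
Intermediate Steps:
n(v, S) = √(S² + v²)
p = -24 (p = (41 - 73) + 8 = -32 + 8 = -24)
n(-70 - 99, 149) - p² = √(149² + (-70 - 99)²) - 1*(-24)² = √(22201 + (-169)²) - 1*576 = √(22201 + 28561) - 576 = √50762 - 576 = -576 + √50762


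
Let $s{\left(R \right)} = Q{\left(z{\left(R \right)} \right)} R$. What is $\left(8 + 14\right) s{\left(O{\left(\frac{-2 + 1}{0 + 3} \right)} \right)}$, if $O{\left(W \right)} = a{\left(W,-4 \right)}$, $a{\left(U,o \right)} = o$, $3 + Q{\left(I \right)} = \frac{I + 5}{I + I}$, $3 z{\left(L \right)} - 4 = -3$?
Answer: $-440$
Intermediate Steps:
$z{\left(L \right)} = \frac{1}{3}$ ($z{\left(L \right)} = \frac{4}{3} + \frac{1}{3} \left(-3\right) = \frac{4}{3} - 1 = \frac{1}{3}$)
$Q{\left(I \right)} = -3 + \frac{5 + I}{2 I}$ ($Q{\left(I \right)} = -3 + \frac{I + 5}{I + I} = -3 + \frac{5 + I}{2 I}$)
$O{\left(W \right)} = -4$
$s{\left(R \right)} = 5 R$ ($s{\left(R \right)} = \frac{5 \frac{1}{\frac{1}{3}} \left(1 - \frac{1}{3}\right)}{2} R = \frac{5}{2} \cdot 3 \left(1 - \frac{1}{3}\right) R = \frac{5}{2} \cdot 3 \cdot \frac{2}{3} R = 5 R$)
$\left(8 + 14\right) s{\left(O{\left(\frac{-2 + 1}{0 + 3} \right)} \right)} = \left(8 + 14\right) 5 \left(-4\right) = 22 \left(-20\right) = -440$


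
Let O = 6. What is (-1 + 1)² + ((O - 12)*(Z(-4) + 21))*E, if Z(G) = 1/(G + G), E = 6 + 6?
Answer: -1503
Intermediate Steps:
E = 12
Z(G) = 1/(2*G)
(-1 + 1)² + ((O - 12)*(Z(-4) + 21))*E = (-1 + 1)² + ((6 - 12)*((½)/(-4) + 21))*12 = 0² - 6*((½)*(-¼) + 21)*12 = 0 - 6*(-⅛ + 21)*12 = 0 - 6*167/8*12 = 0 - 501/4*12 = 0 - 1503 = -1503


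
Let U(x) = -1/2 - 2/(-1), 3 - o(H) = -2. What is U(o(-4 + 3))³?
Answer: 27/8 ≈ 3.3750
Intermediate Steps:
o(H) = 5 (o(H) = 3 - 1*(-2) = 3 + 2 = 5)
U(x) = 3/2 (U(x) = -1*½ - 2*(-1) = -½ + 2 = 3/2)
U(o(-4 + 3))³ = (3/2)³ = 27/8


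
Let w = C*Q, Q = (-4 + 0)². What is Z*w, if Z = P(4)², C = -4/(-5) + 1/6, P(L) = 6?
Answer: 2784/5 ≈ 556.80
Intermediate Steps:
Q = 16 (Q = (-4)² = 16)
C = 29/30 (C = -4*(-⅕) + 1*(⅙) = ⅘ + ⅙ = 29/30 ≈ 0.96667)
Z = 36 (Z = 6² = 36)
w = 232/15 (w = (29/30)*16 = 232/15 ≈ 15.467)
Z*w = 36*(232/15) = 2784/5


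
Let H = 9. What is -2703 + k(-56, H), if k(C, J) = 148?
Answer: -2555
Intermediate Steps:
-2703 + k(-56, H) = -2703 + 148 = -2555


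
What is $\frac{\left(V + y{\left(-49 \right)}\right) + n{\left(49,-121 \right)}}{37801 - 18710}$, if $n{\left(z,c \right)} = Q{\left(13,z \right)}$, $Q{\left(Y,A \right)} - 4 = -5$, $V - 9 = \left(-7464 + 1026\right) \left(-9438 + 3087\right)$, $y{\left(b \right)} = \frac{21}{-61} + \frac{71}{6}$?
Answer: $\frac{14964919241}{6987306} \approx 2141.7$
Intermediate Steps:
$y{\left(b \right)} = \frac{4205}{366}$ ($y{\left(b \right)} = 21 \left(- \frac{1}{61}\right) + 71 \cdot \frac{1}{6} = - \frac{21}{61} + \frac{71}{6} = \frac{4205}{366}$)
$V = 40887747$ ($V = 9 + \left(-7464 + 1026\right) \left(-9438 + 3087\right) = 9 - -40887738 = 9 + 40887738 = 40887747$)
$Q{\left(Y,A \right)} = -1$ ($Q{\left(Y,A \right)} = 4 - 5 = -1$)
$n{\left(z,c \right)} = -1$
$\frac{\left(V + y{\left(-49 \right)}\right) + n{\left(49,-121 \right)}}{37801 - 18710} = \frac{\left(40887747 + \frac{4205}{366}\right) - 1}{37801 - 18710} = \frac{\frac{14964919607}{366} - 1}{19091} = \frac{14964919241}{366} \cdot \frac{1}{19091} = \frac{14964919241}{6987306}$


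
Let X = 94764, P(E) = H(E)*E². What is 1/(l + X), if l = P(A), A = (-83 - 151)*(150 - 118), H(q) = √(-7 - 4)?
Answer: 7897/2881873375850316 - 389376*I*√11/240156114654193 ≈ 2.7402e-12 - 5.3774e-9*I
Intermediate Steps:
H(q) = I*√11 (H(q) = √(-11) = I*√11)
A = -7488 (A = -234*32 = -7488)
P(E) = I*√11*E² (P(E) = (I*√11)*E² = I*√11*E²)
l = 56070144*I*√11 (l = I*√11*(-7488)² = I*√11*56070144 = 56070144*I*√11 ≈ 1.8596e+8*I)
1/(l + X) = 1/(56070144*I*√11 + 94764) = 1/(94764 + 56070144*I*√11)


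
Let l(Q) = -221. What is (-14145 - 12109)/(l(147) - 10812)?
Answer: 26254/11033 ≈ 2.3796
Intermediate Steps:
(-14145 - 12109)/(l(147) - 10812) = (-14145 - 12109)/(-221 - 10812) = -26254/(-11033) = -26254*(-1/11033) = 26254/11033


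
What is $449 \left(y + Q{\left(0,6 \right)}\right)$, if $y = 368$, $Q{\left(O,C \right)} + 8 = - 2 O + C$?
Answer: $164334$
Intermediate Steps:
$Q{\left(O,C \right)} = -8 + C - 2 O$ ($Q{\left(O,C \right)} = -8 + \left(- 2 O + C\right) = -8 + \left(C - 2 O\right) = -8 + C - 2 O$)
$449 \left(y + Q{\left(0,6 \right)}\right) = 449 \left(368 - 2\right) = 449 \cdot 366 = 164334$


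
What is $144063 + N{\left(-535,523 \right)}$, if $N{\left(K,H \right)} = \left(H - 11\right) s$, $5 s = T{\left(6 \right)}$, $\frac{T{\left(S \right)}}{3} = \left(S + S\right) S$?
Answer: $\frac{830907}{5} \approx 1.6618 \cdot 10^{5}$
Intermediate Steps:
$T{\left(S \right)} = 6 S^{2}$ ($T{\left(S \right)} = 3 \left(S + S\right) S = 3 \cdot 2 S S = 3 \cdot 2 S^{2} = 6 S^{2}$)
$s = \frac{216}{5}$ ($s = \frac{6 \cdot 6^{2}}{5} = \frac{6 \cdot 36}{5} = \frac{1}{5} \cdot 216 = \frac{216}{5} \approx 43.2$)
$N{\left(K,H \right)} = - \frac{2376}{5} + \frac{216 H}{5}$ ($N{\left(K,H \right)} = \left(H - 11\right) \frac{216}{5} = \left(-11 + H\right) \frac{216}{5} = - \frac{2376}{5} + \frac{216 H}{5}$)
$144063 + N{\left(-535,523 \right)} = 144063 + \left(- \frac{2376}{5} + \frac{216}{5} \cdot 523\right) = 144063 + \left(- \frac{2376}{5} + \frac{112968}{5}\right) = 144063 + \frac{110592}{5} = \frac{830907}{5}$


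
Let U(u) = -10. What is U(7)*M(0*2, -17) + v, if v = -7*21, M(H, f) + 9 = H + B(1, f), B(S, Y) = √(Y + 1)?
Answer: -57 - 40*I ≈ -57.0 - 40.0*I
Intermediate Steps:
B(S, Y) = √(1 + Y)
M(H, f) = -9 + H + √(1 + f) (M(H, f) = -9 + (H + √(1 + f)) = -9 + H + √(1 + f))
v = -147
U(7)*M(0*2, -17) + v = -10*(-9 + 0*2 + √(1 - 17)) - 147 = -10*(-9 + 0 + √(-16)) - 147 = -10*(-9 + 0 + 4*I) - 147 = -10*(-9 + 4*I) - 147 = (90 - 40*I) - 147 = -57 - 40*I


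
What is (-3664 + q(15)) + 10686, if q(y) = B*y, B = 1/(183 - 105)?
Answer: 182577/26 ≈ 7022.2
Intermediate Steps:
B = 1/78 ≈ 0.012821
q(y) = y/78
(-3664 + q(15)) + 10686 = (-3664 + (1/78)*15) + 10686 = (-3664 + 5/26) + 10686 = -95259/26 + 10686 = 182577/26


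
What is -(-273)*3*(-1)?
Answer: -819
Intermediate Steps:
-(-273)*3*(-1) = -39*(-21)*(-1) = 819*(-1) = -819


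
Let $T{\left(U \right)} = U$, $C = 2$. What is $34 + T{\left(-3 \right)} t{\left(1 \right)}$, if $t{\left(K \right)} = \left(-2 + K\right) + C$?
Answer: $31$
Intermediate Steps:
$t{\left(K \right)} = K$ ($t{\left(K \right)} = \left(-2 + K\right) + 2 = K$)
$34 + T{\left(-3 \right)} t{\left(1 \right)} = 34 - 3 = 31$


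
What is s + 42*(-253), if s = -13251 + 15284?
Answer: -8593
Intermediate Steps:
s = 2033
s + 42*(-253) = 2033 + 42*(-253) = 2033 - 10626 = -8593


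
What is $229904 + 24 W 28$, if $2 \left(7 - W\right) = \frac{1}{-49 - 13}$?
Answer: $\frac{7273016}{31} \approx 2.3461 \cdot 10^{5}$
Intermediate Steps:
$W = \frac{869}{124}$ ($W = 7 - \frac{1}{2 \left(-49 - 13\right)} = 7 - \frac{1}{2 \left(-62\right)} = 7 - - \frac{1}{124} = 7 + \frac{1}{124} = \frac{869}{124} \approx 7.0081$)
$229904 + 24 W 28 = 229904 + 24 \cdot \frac{869}{124} \cdot 28 = 229904 + \frac{5214}{31} \cdot 28 = 229904 + \frac{145992}{31} = \frac{7273016}{31}$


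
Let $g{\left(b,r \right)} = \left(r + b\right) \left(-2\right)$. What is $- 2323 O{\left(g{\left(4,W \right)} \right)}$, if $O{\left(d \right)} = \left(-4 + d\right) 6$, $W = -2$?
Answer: $111504$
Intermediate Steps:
$g{\left(b,r \right)} = - 2 b - 2 r$ ($g{\left(b,r \right)} = \left(b + r\right) \left(-2\right) = - 2 b - 2 r$)
$O{\left(d \right)} = -24 + 6 d$
$- 2323 O{\left(g{\left(4,W \right)} \right)} = - 2323 \left(-24 + 6 \left(\left(-2\right) 4 - -4\right)\right) = - 2323 \left(-24 + 6 \left(-8 + 4\right)\right) = - 2323 \left(-24 + 6 \left(-4\right)\right) = - 2323 \left(-24 - 24\right) = \left(-2323\right) \left(-48\right) = 111504$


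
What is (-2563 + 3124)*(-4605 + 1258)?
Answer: -1877667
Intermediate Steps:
(-2563 + 3124)*(-4605 + 1258) = 561*(-3347) = -1877667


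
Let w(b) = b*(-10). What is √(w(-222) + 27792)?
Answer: 2*√7503 ≈ 173.24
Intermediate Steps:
w(b) = -10*b
√(w(-222) + 27792) = √(-10*(-222) + 27792) = √(2220 + 27792) = √30012 = 2*√7503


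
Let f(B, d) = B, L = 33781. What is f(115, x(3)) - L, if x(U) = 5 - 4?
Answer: -33666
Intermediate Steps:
x(U) = 1
f(115, x(3)) - L = 115 - 1*33781 = 115 - 33781 = -33666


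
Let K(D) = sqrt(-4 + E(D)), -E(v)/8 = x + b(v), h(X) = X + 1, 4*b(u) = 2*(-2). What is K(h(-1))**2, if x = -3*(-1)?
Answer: -20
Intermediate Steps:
b(u) = -1 (b(u) = (2*(-2))/4 = (1/4)*(-4) = -1)
h(X) = 1 + X
x = 3
E(v) = -16 (E(v) = -8*(3 - 1) = -8*2 = -16)
K(D) = 2*I*sqrt(5) (K(D) = sqrt(-4 - 16) = sqrt(-20) = 2*I*sqrt(5))
K(h(-1))**2 = (2*I*sqrt(5))**2 = -20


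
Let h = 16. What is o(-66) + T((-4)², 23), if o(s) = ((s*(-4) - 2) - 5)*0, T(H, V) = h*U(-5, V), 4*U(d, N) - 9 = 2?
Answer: 44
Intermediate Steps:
U(d, N) = 11/4 (U(d, N) = 9/4 + (¼)*2 = 9/4 + ½ = 11/4)
T(H, V) = 44 (T(H, V) = 16*(11/4) = 44)
o(s) = 0 (o(s) = ((-4*s - 2) - 5)*0 = ((-2 - 4*s) - 5)*0 = (-7 - 4*s)*0 = 0)
o(-66) + T((-4)², 23) = 0 + 44 = 44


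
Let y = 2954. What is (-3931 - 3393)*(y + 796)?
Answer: -27465000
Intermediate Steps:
(-3931 - 3393)*(y + 796) = (-3931 - 3393)*(2954 + 796) = -7324*3750 = -27465000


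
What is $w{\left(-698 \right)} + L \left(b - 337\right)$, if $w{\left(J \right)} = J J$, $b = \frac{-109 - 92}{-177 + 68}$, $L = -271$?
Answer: $\frac{63005408}{109} \approx 5.7803 \cdot 10^{5}$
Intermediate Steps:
$b = \frac{201}{109}$ ($b = - \frac{201}{-109} = \left(-201\right) \left(- \frac{1}{109}\right) = \frac{201}{109} \approx 1.844$)
$w{\left(J \right)} = J^{2}$
$w{\left(-698 \right)} + L \left(b - 337\right) = \left(-698\right)^{2} - 271 \left(\frac{201}{109} - 337\right) = 487204 - - \frac{9900172}{109} = 487204 + \frac{9900172}{109} = \frac{63005408}{109}$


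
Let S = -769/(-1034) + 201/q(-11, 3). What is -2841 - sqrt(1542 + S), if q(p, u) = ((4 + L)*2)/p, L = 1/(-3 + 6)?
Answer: -2841 - 5*sqrt(2326581686)/6721 ≈ -2876.9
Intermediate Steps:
L = 1/3 ≈ 0.33333
q(p, u) = 26/(3*p) (q(p, u) = ((4 + 1/3)*2)/p = ((13/3)*2)/p = 26/(3*p))
S = -1709632/6721 (S = -769/(-1034) + 201/(((26/3)/(-11))) = -769*(-1/1034) + 201/(((26/3)*(-1/11))) = 769/1034 + 201/(-26/33) = 769/1034 + 201*(-33/26) = 769/1034 - 6633/26 = -1709632/6721 ≈ -254.37)
-2841 - sqrt(1542 + S) = -2841 - sqrt(1542 - 1709632/6721) = -2841 - sqrt(8654150/6721) = -2841 - 5*sqrt(2326581686)/6721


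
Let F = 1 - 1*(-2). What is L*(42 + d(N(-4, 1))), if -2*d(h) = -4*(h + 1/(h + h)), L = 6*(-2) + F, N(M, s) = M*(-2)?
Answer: -4185/8 ≈ -523.13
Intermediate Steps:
N(M, s) = -2*M
F = 3 (F = 1 + 2 = 3)
L = -9 (L = 6*(-2) + 3 = -12 + 3 = -9)
d(h) = 1/h + 2*h (d(h) = -(-2)*(h + 1/(h + h)) = -(-2)*(h + 1/(2*h)) = -(-4*h - 2/h)/2 = 1/h + 2*h)
L*(42 + d(N(-4, 1))) = -9*(42 + (1/(-2*(-4)) + 2*(-2*(-4)))) = -9*(42 + (1/8 + 2*8)) = -9*(42 + (1/8 + 16)) = -9*(42 + 129/8) = -9*465/8 = -4185/8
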